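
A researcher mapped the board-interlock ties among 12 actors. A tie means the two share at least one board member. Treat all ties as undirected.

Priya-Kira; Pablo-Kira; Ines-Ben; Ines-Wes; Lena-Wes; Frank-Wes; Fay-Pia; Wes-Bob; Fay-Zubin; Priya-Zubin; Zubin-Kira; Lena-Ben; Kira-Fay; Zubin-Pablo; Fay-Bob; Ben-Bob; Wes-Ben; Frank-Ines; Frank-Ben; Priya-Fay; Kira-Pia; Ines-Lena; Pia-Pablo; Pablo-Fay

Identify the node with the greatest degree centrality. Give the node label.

Fay

Degrees — Ben:5, Bob:3, Fay:6, Frank:3, Ines:4, Kira:5, Lena:3, Pablo:4, Pia:3, Priya:3, Wes:5, Zubin:4.
The maximum is 6, attained only by Fay.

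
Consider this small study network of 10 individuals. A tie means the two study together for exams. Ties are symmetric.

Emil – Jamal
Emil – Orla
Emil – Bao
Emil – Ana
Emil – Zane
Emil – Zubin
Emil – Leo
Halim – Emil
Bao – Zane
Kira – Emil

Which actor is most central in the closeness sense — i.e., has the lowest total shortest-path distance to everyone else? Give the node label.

Farness (sum of distances to all others) for each node — Ana:17, Bao:16, Emil:9, Halim:17, Jamal:17, Kira:17, Leo:17, Orla:17, Zane:16, Zubin:17.
The smallest farness is 9, for Emil, so Emil has the highest closeness.

Emil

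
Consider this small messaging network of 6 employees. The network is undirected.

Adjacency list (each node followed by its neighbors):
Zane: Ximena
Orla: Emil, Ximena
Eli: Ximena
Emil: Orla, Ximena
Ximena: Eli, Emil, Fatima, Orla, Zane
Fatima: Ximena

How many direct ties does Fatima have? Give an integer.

1

Fatima is directly tied to Ximena. That is 1 neighbor, so the degree of Fatima is 1.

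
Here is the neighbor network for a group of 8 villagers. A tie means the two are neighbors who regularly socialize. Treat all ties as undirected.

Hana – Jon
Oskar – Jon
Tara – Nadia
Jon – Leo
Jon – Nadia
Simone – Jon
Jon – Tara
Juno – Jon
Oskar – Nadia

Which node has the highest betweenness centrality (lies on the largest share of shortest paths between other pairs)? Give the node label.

Jon

Unnormalized betweenness of each node: Hana:0, Jon:37/2, Juno:0, Leo:0, Nadia:1/2, Oskar:0, Simone:0, Tara:0.
Jon has the largest value, 37/2, making it the main broker — the node through which the most shortest paths run.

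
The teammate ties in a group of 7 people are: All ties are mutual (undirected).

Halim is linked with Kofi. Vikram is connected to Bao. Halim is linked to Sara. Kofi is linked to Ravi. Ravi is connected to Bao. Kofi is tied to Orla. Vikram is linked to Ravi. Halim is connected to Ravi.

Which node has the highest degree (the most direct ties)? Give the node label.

Degrees — Bao:2, Halim:3, Kofi:3, Orla:1, Ravi:4, Sara:1, Vikram:2.
The maximum is 4, attained only by Ravi.

Ravi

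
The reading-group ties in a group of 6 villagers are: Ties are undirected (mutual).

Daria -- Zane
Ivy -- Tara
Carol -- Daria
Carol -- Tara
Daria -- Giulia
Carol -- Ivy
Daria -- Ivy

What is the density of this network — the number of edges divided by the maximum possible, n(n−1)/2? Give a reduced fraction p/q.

7/15

There are 7 edges and 6 nodes, so the maximum possible is C(6,2) = 15.
Density = 7/15.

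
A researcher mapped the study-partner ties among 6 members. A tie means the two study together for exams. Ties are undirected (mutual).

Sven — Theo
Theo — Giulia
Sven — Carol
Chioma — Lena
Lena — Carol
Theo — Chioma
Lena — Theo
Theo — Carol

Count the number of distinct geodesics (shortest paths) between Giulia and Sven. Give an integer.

The shortest distance is 2, and the only length-2 path is Giulia–Theo–Sven. So there is exactly 1 shortest path.

1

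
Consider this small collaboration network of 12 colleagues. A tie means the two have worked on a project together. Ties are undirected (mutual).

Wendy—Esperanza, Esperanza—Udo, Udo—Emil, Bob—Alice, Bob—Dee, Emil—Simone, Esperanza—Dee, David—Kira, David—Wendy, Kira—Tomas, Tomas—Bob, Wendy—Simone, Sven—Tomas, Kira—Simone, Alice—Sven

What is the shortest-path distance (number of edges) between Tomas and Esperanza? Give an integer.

3

One shortest route is Tomas – Bob – Dee – Esperanza, which uses 3 edges, and at distance 2 from Tomas we only reach {Alice, David, Dee, Simone}, which does not include Esperanza. So d(Tomas,Esperanza) = 3.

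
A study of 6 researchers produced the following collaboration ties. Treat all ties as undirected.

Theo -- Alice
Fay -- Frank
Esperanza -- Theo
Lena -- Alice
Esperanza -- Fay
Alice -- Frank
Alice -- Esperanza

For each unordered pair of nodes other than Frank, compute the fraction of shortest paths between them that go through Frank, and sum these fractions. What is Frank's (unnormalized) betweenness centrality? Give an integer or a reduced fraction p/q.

1

Pairs whose geodesics pass through Frank — Fay–Alice: 1/2; Fay–Lena: 1/2.
All other pairs contribute 0.
Summing the contributions gives betweenness(Frank) = 1.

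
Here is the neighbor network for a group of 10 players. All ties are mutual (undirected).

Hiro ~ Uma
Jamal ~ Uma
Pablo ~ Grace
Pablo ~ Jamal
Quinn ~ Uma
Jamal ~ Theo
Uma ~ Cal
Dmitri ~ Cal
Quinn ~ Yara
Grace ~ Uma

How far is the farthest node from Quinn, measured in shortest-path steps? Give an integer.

3

Distances from Quinn: Cal:2, Dmitri:3, Grace:2, Hiro:2, Jamal:2, Pablo:3, Theo:3, Uma:1, Yara:1.
The largest is 3 (to Theo, Pablo, and Dmitri), so the eccentricity of Quinn is 3.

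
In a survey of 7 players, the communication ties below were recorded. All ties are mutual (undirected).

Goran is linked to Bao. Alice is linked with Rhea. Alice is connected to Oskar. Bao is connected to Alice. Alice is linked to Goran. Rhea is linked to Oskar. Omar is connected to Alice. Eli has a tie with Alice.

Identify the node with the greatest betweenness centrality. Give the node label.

Unnormalized betweenness of each node: Alice:13, Bao:0, Eli:0, Goran:0, Omar:0, Oskar:0, Rhea:0.
Alice has the largest value, 13, making it the main broker — the node through which the most shortest paths run.

Alice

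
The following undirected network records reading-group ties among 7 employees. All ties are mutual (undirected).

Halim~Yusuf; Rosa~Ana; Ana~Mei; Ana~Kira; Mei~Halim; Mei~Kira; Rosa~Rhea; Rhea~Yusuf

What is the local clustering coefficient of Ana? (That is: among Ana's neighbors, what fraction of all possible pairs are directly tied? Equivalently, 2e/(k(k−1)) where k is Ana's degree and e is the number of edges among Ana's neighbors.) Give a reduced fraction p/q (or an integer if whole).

1/3

Ana's neighbors: Kira, Mei, and Rosa (k = 3).
Possible neighbor pairs: C(3,2) = 3. Edges among them: Kira–Mei → e = 1.
Clustering(Ana) = 1/3.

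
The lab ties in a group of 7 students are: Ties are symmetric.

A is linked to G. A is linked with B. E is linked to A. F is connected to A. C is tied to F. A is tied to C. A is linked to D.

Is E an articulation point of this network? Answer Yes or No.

Even without E, every remaining node can still reach every other (the residual graph is connected), so E is not a cut vertex.

No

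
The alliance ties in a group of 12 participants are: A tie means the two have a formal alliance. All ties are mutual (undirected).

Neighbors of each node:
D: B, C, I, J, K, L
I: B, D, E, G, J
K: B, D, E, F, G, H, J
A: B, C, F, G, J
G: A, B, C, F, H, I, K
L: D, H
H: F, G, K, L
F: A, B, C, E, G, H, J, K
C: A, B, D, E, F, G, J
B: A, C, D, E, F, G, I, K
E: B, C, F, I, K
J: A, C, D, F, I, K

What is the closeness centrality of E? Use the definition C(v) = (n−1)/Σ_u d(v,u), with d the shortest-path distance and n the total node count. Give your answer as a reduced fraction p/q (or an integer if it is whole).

Distances from E: A:2, B:1, C:1, D:2, F:1, G:2, H:2, I:1, J:2, K:1, L:3. Sum = 18.
n = 12, so closeness = 11/18.

11/18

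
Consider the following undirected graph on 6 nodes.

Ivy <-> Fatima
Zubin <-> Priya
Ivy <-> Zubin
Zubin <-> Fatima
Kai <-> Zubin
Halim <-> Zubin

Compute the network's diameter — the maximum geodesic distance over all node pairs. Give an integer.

Eccentricity of each node (its greatest distance to any other): Fatima:2, Halim:2, Ivy:2, Kai:2, Priya:2, Zubin:1.
The maximum eccentricity is 2, realized for instance by the pair Ivy–Priya via Ivy – Zubin – Priya. So the diameter is 2.

2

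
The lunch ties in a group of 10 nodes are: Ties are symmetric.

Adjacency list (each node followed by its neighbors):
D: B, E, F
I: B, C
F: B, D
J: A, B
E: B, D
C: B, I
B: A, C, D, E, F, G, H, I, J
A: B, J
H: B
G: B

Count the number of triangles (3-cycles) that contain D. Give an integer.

D's neighbors: B, E, and F.
Neighbor pairs that are themselves tied: D–B–E; D–B–F. Each forms one triangle with D, for 2 in total.

2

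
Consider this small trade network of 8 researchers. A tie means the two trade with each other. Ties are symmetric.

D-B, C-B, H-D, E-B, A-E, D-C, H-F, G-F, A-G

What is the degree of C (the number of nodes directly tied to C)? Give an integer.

2

C is directly tied to B and D. That is 2 neighbors, so the degree of C is 2.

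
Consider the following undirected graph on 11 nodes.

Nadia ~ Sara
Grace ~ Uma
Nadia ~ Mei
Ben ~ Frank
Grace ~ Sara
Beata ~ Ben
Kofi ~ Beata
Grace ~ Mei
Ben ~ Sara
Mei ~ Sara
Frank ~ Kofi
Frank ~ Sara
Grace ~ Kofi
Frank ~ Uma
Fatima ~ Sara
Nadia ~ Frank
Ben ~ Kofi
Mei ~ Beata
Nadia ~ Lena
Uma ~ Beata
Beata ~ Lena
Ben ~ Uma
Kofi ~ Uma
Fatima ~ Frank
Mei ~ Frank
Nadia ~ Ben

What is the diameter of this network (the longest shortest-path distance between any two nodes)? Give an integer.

3

Eccentricity of each node (its greatest distance to any other): Beata:3, Ben:2, Fatima:3, Frank:2, Grace:3, Kofi:2, Lena:3, Mei:2, Nadia:2, Sara:2, Uma:2.
The maximum eccentricity is 3, realized for instance by the pair Beata–Fatima via Beata – Uma – Frank – Fatima. So the diameter is 3.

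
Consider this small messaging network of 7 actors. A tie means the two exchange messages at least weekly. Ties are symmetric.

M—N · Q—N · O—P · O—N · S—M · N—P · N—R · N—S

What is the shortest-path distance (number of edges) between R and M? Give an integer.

One shortest route is R – N – M, which uses 2 edges, and R and M are not directly tied, so nothing shorter exists. So d(R,M) = 2.

2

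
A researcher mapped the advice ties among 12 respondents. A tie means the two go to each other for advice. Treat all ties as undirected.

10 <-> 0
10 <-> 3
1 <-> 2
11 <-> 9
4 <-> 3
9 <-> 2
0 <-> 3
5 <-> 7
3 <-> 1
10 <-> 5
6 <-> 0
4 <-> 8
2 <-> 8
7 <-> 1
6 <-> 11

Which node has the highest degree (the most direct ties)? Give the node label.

Degrees — 0:3, 1:3, 2:3, 3:4, 4:2, 5:2, 6:2, 7:2, 8:2, 9:2, 10:3, 11:2.
The maximum is 4, attained only by 3.

3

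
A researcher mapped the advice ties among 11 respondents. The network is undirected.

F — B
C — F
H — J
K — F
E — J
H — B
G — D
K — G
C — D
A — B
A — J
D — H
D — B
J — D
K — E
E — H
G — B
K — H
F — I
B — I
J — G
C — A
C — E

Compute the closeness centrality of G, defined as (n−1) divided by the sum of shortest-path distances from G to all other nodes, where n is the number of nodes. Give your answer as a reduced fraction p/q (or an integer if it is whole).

Distances from G: A:2, B:1, C:2, D:1, E:2, F:2, H:2, I:2, J:1, K:1. Sum = 16.
n = 11, so closeness = 10/16 = 5/8.

5/8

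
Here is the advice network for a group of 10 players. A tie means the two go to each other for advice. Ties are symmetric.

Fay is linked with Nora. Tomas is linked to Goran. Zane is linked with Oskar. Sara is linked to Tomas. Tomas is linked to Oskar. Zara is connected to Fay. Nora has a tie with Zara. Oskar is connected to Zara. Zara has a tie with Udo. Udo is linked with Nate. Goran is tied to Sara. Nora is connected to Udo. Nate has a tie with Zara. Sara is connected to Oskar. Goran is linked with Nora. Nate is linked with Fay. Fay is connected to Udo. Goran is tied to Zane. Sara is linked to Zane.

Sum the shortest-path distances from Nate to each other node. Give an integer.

19

Distances from Nate: Fay:1, Goran:3, Nora:2, Oskar:2, Sara:3, Tomas:3, Udo:1, Zane:3, Zara:1.
Sum = 1 + 3 + 2 + 2 + 3 + 3 + 1 + 3 + 1 = 19.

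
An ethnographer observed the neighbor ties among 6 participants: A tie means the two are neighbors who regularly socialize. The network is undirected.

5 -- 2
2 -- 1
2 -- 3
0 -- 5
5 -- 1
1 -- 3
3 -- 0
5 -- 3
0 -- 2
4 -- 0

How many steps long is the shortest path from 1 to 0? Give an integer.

One shortest route is 1 – 2 – 0, which uses 2 edges, and 1 and 0 are not directly tied, so nothing shorter exists. So d(1,0) = 2.

2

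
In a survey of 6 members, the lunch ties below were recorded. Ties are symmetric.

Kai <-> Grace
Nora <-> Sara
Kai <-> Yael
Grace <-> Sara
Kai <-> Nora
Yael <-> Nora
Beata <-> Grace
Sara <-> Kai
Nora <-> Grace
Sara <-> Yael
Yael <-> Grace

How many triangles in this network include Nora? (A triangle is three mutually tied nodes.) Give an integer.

Nora's neighbors: Grace, Kai, Sara, and Yael.
Neighbor pairs that are themselves tied: Nora–Grace–Kai; Nora–Grace–Sara; Nora–Grace–Yael; Nora–Kai–Sara; Nora–Kai–Yael; Nora–Sara–Yael. Each forms one triangle with Nora, for 6 in total.

6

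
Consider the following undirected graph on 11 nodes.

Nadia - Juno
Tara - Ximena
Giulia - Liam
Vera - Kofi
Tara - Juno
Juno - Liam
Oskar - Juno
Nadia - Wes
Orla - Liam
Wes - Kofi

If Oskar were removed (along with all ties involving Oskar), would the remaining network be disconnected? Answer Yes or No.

No

Even without Oskar, every remaining node can still reach every other (the residual graph is connected), so Oskar is not a cut vertex.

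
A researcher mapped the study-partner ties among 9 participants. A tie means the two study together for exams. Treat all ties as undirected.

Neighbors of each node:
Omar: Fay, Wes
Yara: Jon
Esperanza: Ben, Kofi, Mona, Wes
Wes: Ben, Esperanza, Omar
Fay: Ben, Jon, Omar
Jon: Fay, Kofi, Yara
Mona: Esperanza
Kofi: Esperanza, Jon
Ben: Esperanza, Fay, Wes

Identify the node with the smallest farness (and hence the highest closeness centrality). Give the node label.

Farness (sum of distances to all others) for each node — Ben:14, Esperanza:13, Fay:14, Jon:15, Kofi:15, Mona:20, Omar:17, Wes:16, Yara:22.
The smallest farness is 13, for Esperanza, so Esperanza has the highest closeness.

Esperanza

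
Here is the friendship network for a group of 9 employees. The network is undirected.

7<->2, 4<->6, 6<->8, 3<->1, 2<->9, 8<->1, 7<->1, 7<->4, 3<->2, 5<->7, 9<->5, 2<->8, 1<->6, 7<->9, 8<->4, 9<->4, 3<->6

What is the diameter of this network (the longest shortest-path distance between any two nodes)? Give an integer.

Eccentricity of each node (its greatest distance to any other): 1:2, 2:2, 3:3, 4:2, 5:3, 6:3, 7:2, 8:3, 9:2.
The maximum eccentricity is 3, realized for instance by the pair 3–5 via 3 – 2 – 9 – 5. So the diameter is 3.

3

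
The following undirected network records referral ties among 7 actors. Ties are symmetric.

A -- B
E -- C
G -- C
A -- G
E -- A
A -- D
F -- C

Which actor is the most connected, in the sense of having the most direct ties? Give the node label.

A

Degrees — A:4, B:1, C:3, D:1, E:2, F:1, G:2.
The maximum is 4, attained only by A.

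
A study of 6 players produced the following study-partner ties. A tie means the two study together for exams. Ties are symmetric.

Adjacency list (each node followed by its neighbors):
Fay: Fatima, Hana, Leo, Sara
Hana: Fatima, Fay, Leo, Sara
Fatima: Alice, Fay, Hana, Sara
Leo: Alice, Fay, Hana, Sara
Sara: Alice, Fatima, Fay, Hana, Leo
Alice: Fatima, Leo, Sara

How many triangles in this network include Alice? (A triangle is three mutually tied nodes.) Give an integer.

Alice's neighbors: Fatima, Leo, and Sara.
Neighbor pairs that are themselves tied: Alice–Fatima–Sara; Alice–Leo–Sara. Each forms one triangle with Alice, for 2 in total.

2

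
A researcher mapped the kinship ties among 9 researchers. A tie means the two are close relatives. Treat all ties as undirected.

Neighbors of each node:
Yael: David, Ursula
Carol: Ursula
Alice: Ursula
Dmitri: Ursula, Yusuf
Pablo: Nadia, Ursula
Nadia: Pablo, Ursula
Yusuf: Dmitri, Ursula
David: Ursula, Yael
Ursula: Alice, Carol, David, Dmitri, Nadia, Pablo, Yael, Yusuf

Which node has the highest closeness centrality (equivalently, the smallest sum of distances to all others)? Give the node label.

Farness (sum of distances to all others) for each node — Alice:15, Carol:15, David:14, Dmitri:14, Nadia:14, Pablo:14, Ursula:8, Yael:14, Yusuf:14.
The smallest farness is 8, for Ursula, so Ursula has the highest closeness.

Ursula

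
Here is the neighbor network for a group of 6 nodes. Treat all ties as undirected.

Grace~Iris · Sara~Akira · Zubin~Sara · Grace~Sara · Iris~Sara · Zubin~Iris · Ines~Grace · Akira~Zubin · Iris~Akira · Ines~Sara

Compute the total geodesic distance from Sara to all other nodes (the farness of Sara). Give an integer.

5

Distances from Sara: Akira:1, Grace:1, Ines:1, Iris:1, Zubin:1.
Sum = 1 + 1 + 1 + 1 + 1 = 5.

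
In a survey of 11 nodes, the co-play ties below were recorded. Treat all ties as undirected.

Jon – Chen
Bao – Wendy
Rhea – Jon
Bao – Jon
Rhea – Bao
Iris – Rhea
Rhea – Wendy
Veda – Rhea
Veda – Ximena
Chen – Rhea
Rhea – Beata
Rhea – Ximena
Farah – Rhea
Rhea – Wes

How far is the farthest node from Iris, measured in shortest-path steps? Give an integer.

2

Distances from Iris: Bao:2, Beata:2, Chen:2, Farah:2, Jon:2, Rhea:1, Veda:2, Wendy:2, Wes:2, Ximena:2.
The largest is 2 (to Veda, Jon, Wes, Farah, Wendy, Ximena, Beata, Bao, and Chen), so the eccentricity of Iris is 2.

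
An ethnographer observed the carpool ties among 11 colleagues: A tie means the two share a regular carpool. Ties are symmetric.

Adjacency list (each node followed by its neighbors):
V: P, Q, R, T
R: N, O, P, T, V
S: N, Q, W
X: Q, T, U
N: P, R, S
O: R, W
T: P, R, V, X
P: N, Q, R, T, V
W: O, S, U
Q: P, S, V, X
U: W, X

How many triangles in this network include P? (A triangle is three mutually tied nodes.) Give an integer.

P's neighbors: N, Q, R, T, and V.
Neighbor pairs that are themselves tied: P–N–R; P–Q–V; P–R–T; P–R–V; P–T–V. Each forms one triangle with P, for 5 in total.

5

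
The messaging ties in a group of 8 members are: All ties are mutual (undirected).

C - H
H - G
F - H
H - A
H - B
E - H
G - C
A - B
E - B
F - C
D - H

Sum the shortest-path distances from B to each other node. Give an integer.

11

Distances from B: A:1, C:2, D:2, E:1, F:2, G:2, H:1.
Sum = 1 + 2 + 2 + 1 + 2 + 2 + 1 = 11.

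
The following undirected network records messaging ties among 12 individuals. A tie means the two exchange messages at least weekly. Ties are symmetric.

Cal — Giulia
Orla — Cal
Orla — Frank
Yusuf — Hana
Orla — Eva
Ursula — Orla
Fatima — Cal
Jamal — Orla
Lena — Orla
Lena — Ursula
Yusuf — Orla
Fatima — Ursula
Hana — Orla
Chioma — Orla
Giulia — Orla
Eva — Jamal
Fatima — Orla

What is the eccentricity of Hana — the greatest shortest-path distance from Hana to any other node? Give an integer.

Distances from Hana: Cal:2, Chioma:2, Eva:2, Fatima:2, Frank:2, Giulia:2, Jamal:2, Lena:2, Orla:1, Ursula:2, Yusuf:1.
The largest is 2 (to Giulia, Lena, Chioma, Eva, Cal, Jamal, Frank, Fatima, and Ursula), so the eccentricity of Hana is 2.

2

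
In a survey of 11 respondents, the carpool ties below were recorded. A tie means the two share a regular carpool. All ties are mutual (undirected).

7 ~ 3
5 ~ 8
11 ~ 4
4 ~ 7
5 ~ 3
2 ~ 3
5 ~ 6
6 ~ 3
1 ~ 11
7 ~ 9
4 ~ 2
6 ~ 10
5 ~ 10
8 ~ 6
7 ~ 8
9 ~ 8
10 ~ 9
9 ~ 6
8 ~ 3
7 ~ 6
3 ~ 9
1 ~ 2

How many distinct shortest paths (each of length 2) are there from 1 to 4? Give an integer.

The shortest distance is 2. The length-2 paths are: 1–11–4; 1–2–4.
That gives 2 distinct shortest paths.

2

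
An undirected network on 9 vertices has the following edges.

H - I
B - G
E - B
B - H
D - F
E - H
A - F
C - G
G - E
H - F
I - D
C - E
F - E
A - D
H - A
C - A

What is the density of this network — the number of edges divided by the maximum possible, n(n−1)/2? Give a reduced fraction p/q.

There are 16 edges and 9 nodes, so the maximum possible is C(9,2) = 36.
Density = 16/36 = 4/9.

4/9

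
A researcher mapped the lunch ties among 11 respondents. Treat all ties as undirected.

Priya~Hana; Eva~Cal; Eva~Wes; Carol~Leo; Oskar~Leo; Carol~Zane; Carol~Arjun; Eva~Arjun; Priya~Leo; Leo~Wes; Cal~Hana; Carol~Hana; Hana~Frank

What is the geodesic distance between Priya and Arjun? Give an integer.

3

One shortest route is Priya – Hana – Carol – Arjun, which uses 3 edges, and at distance 2 from Priya we only reach {Cal, Carol, Frank, Oskar, Wes}, which does not include Arjun. So d(Priya,Arjun) = 3.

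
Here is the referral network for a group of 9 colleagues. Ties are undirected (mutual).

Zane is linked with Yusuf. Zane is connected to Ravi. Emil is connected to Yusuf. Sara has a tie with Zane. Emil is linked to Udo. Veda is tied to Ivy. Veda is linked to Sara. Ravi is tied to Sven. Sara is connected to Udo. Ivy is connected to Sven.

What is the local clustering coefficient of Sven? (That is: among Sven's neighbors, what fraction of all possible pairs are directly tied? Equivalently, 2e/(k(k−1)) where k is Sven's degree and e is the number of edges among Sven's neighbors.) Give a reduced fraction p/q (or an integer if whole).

0

Sven's neighbors: Ivy and Ravi (k = 2).
Possible neighbor pairs: C(2,2) = 1. Edges among them: none → e = 0.
Clustering(Sven) = 0/1.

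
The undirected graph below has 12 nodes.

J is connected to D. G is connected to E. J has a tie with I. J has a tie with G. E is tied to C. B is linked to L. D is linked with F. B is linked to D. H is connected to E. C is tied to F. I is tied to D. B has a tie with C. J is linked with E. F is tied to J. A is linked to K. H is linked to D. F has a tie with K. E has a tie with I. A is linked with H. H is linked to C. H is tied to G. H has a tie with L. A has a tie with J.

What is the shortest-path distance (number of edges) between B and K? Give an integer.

One shortest route is B – D – F – K, which uses 3 edges, and at distance 2 from B we only reach {E, F, H, I, J}, which does not include K. So d(B,K) = 3.

3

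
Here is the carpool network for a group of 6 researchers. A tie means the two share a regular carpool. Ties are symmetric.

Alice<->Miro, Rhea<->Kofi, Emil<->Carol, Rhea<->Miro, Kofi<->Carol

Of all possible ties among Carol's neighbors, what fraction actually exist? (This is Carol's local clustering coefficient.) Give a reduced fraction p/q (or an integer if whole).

Carol's neighbors: Emil and Kofi (k = 2).
Possible neighbor pairs: C(2,2) = 1. Edges among them: none → e = 0.
Clustering(Carol) = 0/1.

0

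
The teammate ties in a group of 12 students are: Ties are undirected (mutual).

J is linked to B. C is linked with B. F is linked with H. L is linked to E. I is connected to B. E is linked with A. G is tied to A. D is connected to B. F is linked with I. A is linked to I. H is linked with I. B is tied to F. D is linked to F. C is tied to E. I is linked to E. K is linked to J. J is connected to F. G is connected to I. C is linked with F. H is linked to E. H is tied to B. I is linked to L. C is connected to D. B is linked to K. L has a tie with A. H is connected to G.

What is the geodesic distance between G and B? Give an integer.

One shortest route is G – H – B, which uses 2 edges, and G and B are not directly tied, so nothing shorter exists. So d(G,B) = 2.

2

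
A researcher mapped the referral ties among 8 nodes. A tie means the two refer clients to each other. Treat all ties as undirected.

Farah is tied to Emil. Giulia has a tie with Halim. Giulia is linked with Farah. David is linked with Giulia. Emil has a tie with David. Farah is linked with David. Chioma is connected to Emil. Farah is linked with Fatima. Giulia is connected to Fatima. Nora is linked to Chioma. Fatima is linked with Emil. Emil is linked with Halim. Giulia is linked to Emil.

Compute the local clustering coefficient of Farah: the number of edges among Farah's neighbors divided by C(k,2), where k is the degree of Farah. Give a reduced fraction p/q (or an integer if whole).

5/6

Farah's neighbors: David, Emil, Fatima, and Giulia (k = 4).
Possible neighbor pairs: C(4,2) = 6. Edges among them: David–Emil, David–Giulia, Emil–Fatima, Emil–Giulia, Fatima–Giulia → e = 5.
Clustering(Farah) = 5/6.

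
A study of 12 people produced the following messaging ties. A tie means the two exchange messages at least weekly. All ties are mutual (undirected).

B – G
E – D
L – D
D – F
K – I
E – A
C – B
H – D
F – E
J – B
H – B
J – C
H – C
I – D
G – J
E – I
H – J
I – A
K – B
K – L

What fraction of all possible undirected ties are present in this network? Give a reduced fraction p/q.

There are 20 edges and 12 nodes, so the maximum possible is C(12,2) = 66.
Density = 20/66 = 10/33.

10/33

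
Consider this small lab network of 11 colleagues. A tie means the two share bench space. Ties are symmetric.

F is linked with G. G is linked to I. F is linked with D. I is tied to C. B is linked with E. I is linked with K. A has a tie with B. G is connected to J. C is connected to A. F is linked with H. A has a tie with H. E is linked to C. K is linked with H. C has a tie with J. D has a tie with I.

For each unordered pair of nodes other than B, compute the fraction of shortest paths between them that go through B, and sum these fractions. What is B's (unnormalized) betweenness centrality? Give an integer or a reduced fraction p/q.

Pairs whose geodesics pass through B — F–E: 1/5; H–E: 1/2; A–E: 1/2.
All other pairs contribute 0.
Summing the contributions gives betweenness(B) = 6/5.

6/5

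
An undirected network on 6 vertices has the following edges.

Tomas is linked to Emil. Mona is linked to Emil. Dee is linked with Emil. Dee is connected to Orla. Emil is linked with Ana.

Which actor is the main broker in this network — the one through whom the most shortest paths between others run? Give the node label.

Unnormalized betweenness of each node: Ana:0, Dee:4, Emil:9, Mona:0, Orla:0, Tomas:0.
Emil has the largest value, 9, making it the main broker — the node through which the most shortest paths run.

Emil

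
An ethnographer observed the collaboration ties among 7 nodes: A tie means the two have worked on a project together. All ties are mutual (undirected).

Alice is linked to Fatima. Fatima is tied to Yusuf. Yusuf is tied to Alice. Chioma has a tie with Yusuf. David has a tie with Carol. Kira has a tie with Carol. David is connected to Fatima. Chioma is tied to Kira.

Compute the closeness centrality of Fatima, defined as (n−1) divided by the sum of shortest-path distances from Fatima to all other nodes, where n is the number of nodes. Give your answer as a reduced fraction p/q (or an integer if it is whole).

3/5

Distances from Fatima: Alice:1, Carol:2, Chioma:2, David:1, Kira:3, Yusuf:1. Sum = 10.
n = 7, so closeness = 6/10 = 3/5.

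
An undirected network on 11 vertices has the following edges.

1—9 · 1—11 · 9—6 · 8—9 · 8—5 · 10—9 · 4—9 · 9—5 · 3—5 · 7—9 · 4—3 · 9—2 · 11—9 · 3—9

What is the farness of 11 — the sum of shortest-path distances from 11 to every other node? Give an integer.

18

Distances from 11: 1:1, 2:2, 3:2, 4:2, 5:2, 6:2, 7:2, 8:2, 9:1, 10:2.
Sum = 1 + 2 + 2 + 2 + 2 + 2 + 2 + 2 + 1 + 2 = 18.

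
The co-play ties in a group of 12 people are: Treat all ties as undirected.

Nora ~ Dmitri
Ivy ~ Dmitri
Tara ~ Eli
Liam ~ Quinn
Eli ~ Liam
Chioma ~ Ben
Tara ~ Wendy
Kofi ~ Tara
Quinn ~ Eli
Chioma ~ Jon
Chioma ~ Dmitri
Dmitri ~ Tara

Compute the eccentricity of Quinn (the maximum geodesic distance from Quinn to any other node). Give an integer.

Distances from Quinn: Ben:5, Chioma:4, Dmitri:3, Eli:1, Ivy:4, Jon:5, Kofi:3, Liam:1, Nora:4, Tara:2, Wendy:3.
The largest is 5 (to Jon and Ben), so the eccentricity of Quinn is 5.

5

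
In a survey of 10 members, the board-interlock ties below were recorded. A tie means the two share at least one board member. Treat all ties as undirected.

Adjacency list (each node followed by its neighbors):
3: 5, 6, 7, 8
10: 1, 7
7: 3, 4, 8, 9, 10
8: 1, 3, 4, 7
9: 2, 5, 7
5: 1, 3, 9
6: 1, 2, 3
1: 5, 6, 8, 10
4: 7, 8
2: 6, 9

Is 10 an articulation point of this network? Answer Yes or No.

No

Even without 10, every remaining node can still reach every other (the residual graph is connected), so 10 is not a cut vertex.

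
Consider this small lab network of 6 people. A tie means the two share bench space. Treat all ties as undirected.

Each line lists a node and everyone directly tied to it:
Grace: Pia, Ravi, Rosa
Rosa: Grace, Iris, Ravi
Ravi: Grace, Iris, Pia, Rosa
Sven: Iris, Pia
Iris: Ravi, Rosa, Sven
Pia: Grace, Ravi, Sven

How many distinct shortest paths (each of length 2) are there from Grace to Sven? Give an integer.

The shortest distance is 2, and the only length-2 path is Grace–Pia–Sven. So there is exactly 1 shortest path.

1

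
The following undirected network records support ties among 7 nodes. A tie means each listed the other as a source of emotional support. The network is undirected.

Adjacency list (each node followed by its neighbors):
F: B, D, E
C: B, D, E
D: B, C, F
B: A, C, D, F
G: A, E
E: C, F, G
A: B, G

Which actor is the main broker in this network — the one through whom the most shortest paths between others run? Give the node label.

Unnormalized betweenness of each node: A:4/3, B:11/3, C:4/3, D:1/3, E:3, F:4/3, G:1.
B has the largest value, 11/3, making it the main broker — the node through which the most shortest paths run.

B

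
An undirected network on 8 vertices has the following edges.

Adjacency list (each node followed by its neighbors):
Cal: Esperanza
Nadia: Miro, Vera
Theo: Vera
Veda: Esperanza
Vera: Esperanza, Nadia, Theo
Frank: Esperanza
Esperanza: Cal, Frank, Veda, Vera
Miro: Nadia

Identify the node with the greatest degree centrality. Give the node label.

Degrees — Cal:1, Esperanza:4, Frank:1, Miro:1, Nadia:2, Theo:1, Veda:1, Vera:3.
The maximum is 4, attained only by Esperanza.

Esperanza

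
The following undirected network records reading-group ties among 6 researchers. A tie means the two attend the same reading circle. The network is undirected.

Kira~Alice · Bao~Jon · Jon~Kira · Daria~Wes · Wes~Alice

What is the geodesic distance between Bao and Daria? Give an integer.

One shortest route is Bao – Jon – Kira – Alice – Wes – Daria, which uses 5 edges, and at distance 4 from Bao we only reach {Wes}, which does not include Daria. So d(Bao,Daria) = 5.

5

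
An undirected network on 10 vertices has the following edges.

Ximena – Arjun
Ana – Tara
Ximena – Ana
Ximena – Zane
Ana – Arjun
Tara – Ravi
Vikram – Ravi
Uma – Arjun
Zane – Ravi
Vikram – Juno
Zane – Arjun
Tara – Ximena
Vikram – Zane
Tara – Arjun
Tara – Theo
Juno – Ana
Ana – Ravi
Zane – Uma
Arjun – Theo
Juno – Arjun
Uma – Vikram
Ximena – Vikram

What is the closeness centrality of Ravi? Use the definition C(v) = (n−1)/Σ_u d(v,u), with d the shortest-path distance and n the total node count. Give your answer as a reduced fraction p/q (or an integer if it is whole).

Distances from Ravi: Ana:1, Arjun:2, Juno:2, Tara:1, Theo:2, Uma:2, Vikram:1, Ximena:2, Zane:1. Sum = 14.
n = 10, so closeness = 9/14.

9/14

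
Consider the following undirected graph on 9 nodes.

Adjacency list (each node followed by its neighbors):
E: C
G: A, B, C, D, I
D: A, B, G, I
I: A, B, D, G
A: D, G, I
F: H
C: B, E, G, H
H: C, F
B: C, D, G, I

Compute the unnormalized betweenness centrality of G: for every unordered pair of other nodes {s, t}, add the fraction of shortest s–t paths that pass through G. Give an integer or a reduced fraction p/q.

25/3

Pairs whose geodesics pass through G — H–I: 1/2; H–A: 1; H–D: 1/2; E–I: 1/2; E–A: 1; E–D: 1/2; C–I: 1/2; C–A: 1; C–D: 1/2; F–I: 1/2; F–A: 1; F–D: 1/2; A–B: 1/3.
All other pairs contribute 0.
Summing the contributions gives betweenness(G) = 25/3.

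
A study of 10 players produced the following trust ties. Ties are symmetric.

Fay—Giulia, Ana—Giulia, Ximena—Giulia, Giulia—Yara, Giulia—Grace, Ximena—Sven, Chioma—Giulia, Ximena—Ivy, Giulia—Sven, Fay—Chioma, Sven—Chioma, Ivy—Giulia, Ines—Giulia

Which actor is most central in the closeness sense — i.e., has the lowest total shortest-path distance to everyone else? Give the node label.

Giulia

Farness (sum of distances to all others) for each node — Ana:17, Chioma:15, Fay:16, Giulia:9, Grace:17, Ines:17, Ivy:16, Sven:15, Ximena:15, Yara:17.
The smallest farness is 9, for Giulia, so Giulia has the highest closeness.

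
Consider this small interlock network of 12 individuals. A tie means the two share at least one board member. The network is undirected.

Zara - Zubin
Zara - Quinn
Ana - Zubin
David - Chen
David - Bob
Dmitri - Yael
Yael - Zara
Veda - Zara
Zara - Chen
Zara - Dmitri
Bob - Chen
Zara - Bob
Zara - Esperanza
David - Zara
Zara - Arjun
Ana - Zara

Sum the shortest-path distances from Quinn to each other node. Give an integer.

Distances from Quinn: Ana:2, Arjun:2, Bob:2, Chen:2, David:2, Dmitri:2, Esperanza:2, Veda:2, Yael:2, Zara:1, Zubin:2.
Sum = 2 + 2 + 2 + 2 + 2 + 2 + 2 + 2 + 2 + 1 + 2 = 21.

21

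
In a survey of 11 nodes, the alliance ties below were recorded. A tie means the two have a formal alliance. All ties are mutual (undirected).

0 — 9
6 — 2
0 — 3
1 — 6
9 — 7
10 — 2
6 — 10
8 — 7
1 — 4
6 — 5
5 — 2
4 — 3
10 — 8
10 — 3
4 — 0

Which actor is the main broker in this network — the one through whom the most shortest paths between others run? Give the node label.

Unnormalized betweenness of each node: 0:109/15, 1:58/15, 2:41/15, 3:79/10, 4:73/15, 5:0, 6:139/15, 7:97/30, 8:101/15, 9:7/2, 10:559/30.
10 has the largest value, 559/30, making it the main broker — the node through which the most shortest paths run.

10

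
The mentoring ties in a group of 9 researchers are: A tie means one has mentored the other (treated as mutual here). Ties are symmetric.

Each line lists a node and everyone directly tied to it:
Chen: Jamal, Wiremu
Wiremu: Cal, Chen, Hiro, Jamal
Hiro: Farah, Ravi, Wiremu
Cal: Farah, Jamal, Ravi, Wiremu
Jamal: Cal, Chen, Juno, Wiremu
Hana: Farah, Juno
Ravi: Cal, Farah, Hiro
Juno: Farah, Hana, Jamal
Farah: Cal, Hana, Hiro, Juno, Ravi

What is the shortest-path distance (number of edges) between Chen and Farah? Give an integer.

3

One shortest route is Chen – Wiremu – Cal – Farah, which uses 3 edges, and at distance 2 from Chen we only reach {Cal, Hiro, Juno}, which does not include Farah. So d(Chen,Farah) = 3.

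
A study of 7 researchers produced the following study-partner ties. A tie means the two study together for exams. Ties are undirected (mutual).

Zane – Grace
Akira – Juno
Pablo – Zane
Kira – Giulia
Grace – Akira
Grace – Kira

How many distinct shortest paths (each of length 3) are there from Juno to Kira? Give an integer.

The shortest distance is 3, and the only length-3 path is Juno–Akira–Grace–Kira. So there is exactly 1 shortest path.

1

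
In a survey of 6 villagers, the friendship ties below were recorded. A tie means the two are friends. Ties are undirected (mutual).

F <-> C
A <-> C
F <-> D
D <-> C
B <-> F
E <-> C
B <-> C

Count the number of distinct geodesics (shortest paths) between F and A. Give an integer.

The shortest distance is 2, and the only length-2 path is F–C–A. So there is exactly 1 shortest path.

1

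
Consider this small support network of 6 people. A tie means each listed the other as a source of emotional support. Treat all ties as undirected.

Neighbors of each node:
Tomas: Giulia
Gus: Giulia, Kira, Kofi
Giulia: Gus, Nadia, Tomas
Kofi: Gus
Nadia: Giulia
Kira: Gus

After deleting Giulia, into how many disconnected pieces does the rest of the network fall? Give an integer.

3

Without Giulia, the remaining ties split the others into: {Tomas}; {Gus, Kira, Kofi}; {Nadia}.
That's 3 separate components.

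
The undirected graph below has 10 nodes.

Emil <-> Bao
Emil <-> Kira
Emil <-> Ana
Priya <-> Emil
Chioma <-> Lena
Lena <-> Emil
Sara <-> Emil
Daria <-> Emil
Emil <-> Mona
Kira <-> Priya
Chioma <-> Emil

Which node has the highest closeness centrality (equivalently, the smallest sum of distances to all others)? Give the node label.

Emil

Farness (sum of distances to all others) for each node — Ana:17, Bao:17, Chioma:16, Daria:17, Emil:9, Kira:16, Lena:16, Mona:17, Priya:16, Sara:17.
The smallest farness is 9, for Emil, so Emil has the highest closeness.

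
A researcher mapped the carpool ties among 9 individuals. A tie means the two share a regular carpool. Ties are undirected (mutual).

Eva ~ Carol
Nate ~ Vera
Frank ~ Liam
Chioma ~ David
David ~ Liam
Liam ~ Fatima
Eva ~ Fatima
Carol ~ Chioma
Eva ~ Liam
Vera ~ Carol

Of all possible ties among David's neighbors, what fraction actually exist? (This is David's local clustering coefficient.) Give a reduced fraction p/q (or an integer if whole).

0

David's neighbors: Chioma and Liam (k = 2).
Possible neighbor pairs: C(2,2) = 1. Edges among them: none → e = 0.
Clustering(David) = 0/1.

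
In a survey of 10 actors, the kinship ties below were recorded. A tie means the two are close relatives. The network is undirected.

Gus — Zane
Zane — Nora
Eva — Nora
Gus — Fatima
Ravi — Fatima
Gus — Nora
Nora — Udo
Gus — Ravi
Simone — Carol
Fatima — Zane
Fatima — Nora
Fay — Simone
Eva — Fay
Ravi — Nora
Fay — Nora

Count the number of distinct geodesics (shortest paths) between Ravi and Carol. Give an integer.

1

The shortest distance is 4, and the only length-4 path is Ravi–Nora–Fay–Simone–Carol. So there is exactly 1 shortest path.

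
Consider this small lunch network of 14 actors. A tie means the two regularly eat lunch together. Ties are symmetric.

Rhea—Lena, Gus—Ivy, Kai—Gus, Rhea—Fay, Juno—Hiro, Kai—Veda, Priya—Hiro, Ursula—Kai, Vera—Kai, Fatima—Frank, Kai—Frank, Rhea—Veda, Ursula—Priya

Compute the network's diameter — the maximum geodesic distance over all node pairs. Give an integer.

Eccentricity of each node (its greatest distance to any other): Fatima:6, Fay:7, Frank:5, Gus:5, Hiro:6, Ivy:6, Juno:7, Kai:4, Lena:7, Priya:5, Rhea:6, Ursula:4, Veda:5, Vera:5.
The maximum eccentricity is 7, realized for instance by the pair Lena–Juno via Lena – Rhea – Veda – Kai – Ursula – Priya – Hiro – Juno. So the diameter is 7.

7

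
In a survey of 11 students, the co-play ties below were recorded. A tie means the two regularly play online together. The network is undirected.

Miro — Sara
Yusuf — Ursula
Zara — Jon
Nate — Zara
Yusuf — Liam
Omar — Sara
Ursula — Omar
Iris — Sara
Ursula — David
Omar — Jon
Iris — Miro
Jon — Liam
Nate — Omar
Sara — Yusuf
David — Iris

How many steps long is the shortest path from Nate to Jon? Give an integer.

One shortest route is Nate – Omar – Jon, which uses 2 edges, and Nate and Jon are not directly tied, so nothing shorter exists. So d(Nate,Jon) = 2.

2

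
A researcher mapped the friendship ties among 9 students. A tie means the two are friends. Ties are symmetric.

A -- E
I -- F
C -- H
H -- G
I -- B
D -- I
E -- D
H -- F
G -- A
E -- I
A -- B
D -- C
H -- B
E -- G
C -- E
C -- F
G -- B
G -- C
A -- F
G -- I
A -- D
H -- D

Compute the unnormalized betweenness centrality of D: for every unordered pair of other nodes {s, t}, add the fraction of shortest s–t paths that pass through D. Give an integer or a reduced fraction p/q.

Pairs whose geodesics pass through D — C–I: 1/4; C–A: 1/4; I–H: 1/4; I–A: 1/5; E–H: 1/3; H–A: 1/4.
All other pairs contribute 0.
Summing the contributions gives betweenness(D) = 23/15.

23/15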